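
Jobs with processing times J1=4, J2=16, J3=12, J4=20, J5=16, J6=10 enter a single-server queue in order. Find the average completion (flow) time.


Completion times:
  J1: completes at 4
  J2: completes at 20
  J3: completes at 32
  J4: completes at 52
  J5: completes at 68
  J6: completes at 78
Sum = 254
Average = 254/6
= 42.33


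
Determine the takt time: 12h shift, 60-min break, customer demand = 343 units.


Available = 12×60 - 60 = 660 min
Takt time = 660 / 343
= 1.92 min/unit


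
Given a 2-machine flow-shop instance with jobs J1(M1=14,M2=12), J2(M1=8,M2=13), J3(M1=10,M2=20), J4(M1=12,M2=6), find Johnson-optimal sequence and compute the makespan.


Johnson's rule:
Group 1 (M1≤M2, sort by M1): ['J2', 'J3']
Group 2 (M1>M2, sort desc M2): ['J1', 'J4']
Sequence: J2 → J3 → J1 → J4
Makespan calculation:
  J2: M1 done=8, M2 done=21
  J3: M1 done=18, M2 done=41
  J1: M1 done=32, M2 done=53
  J4: M1 done=44, M2 done=59
= Sequence: J2 → J3 → J1 → J4, Makespan: 59


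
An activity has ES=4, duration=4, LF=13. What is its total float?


EF = ES + duration = 4 + 4 = 8
LS = LF - duration = 13 - 4 = 9
Total Float = LF - EF = 13 - 8
(or LS - ES = 9 - 4)
= 5


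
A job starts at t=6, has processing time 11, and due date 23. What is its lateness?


Completion = 6 + 11 = 17
Lateness = C - d = 17 - 23
= -6


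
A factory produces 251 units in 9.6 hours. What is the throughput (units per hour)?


Throughput = units / time
= 251 / 9.6
= 26.1 units/hour


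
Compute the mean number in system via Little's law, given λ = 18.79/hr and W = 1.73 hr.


Little's law: L = λ × W
= 18.79 × 1.73
= 32.51


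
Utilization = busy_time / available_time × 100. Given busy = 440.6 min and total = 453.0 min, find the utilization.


Utilization = busy / total × 100
= 440.6 / 453.0 × 100
= 97.3%


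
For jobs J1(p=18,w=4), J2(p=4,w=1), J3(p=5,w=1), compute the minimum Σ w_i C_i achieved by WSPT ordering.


WSPT order (by p/w): J2 → J1 → J3
  J2: C=4, w·C=1×4=4
  J1: C=22, w·C=4×22=88
  J3: C=27, w·C=1×27=27
Σ w·C = 119
= 119


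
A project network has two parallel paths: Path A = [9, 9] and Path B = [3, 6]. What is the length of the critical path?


Path A: 9 + 9 = 18
Path B: 3 + 6 = 9
Critical path = longest = max(18, 9)
= 18 (Path A)


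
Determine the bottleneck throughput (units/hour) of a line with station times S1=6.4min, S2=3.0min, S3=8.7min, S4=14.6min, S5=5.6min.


Bottleneck = longest station time
Station times: [6.4, 3.0, 8.7, 14.6, 5.6]
Max = 14.6 min
Rate = 60 / 14.6
= 4.11 units/hour (bottleneck: 14.6min)


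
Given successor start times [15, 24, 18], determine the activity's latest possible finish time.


LF = min of all successor start times
Successors start at: [15, 24, 18]
LF = min(15, 24, 18)
= 15


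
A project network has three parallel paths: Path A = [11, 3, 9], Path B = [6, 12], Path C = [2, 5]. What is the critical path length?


Path A: 11 + 3 + 9 = 23
Path B: 6 + 12 = 18
Path C: 2 + 5 = 7
Critical path = longest = max(23, 18, 7)
= 23 (Path A)


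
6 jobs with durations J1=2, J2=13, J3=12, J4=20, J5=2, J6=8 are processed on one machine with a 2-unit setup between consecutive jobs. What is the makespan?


Makespan = Σ processing + (n-1) × setup
= (2 + 13 + 12 + 20 + 2 + 8) + (6-1)×2
= 57 + 10
= 67 time units


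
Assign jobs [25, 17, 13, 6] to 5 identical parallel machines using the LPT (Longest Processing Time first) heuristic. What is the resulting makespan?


Jobs (LPT sorted): [25, 17, 13, 6]
Machines: 5
  J=25 → Machine 1 (load: 0+25=25)
  J=17 → Machine 2 (load: 0+17=17)
  J=13 → Machine 3 (load: 0+13=13)
  J=6 → Machine 4 (load: 0+6=6)
Machine loads: [25, 17, 13, 6, 0]
Makespan = max = 25 time units


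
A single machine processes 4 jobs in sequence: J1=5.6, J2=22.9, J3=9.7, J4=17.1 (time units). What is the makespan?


Sequential makespan: sum all processing times
= 5.6 + 22.9 + 9.7 + 17.1
= 55.3 time units


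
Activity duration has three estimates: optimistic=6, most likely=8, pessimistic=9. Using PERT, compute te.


te = (o + 4m + p) / 6
= (6 + 4×8 + 9) / 6
= (6 + 32 + 9) / 6
= 47 / 6
= 7.83


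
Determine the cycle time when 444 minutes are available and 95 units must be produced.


Cycle time = available time / demand
= 444 / 95
= 4.67 min/unit


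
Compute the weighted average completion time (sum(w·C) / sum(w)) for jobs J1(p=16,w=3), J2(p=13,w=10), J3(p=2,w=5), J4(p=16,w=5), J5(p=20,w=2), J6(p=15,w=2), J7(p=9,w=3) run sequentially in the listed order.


Completion times:
  J1: C=16, w×C=3×16=48
  J2: C=29, w×C=10×29=290
  J3: C=31, w×C=5×31=155
  J4: C=47, w×C=5×47=235
  J5: C=67, w×C=2×67=134
  J6: C=82, w×C=2×82=164
  J7: C=91, w×C=3×91=273
Sum w×C = 1299
Sum w = 30
Weighted avg = 1299/30
= 43.30


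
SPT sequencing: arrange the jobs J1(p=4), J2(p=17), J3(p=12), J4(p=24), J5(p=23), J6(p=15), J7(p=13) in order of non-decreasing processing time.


SPT: sort by shortest processing time
  J1: p=4
  J3: p=12
  J7: p=13
  J6: p=15
  J2: p=17
  J5: p=23
  J4: p=24
Order: J1 → J3 → J7 → J6 → J2 → J5 → J4


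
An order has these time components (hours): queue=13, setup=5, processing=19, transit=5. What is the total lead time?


Lead time = queue + setup + processing + transit
= 13 + 5 + 19 + 5
= 42 hours


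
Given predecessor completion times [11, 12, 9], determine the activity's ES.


ES = max of all predecessor completion times
Predecessors: [11, 12, 9]
ES = max(11, 12, 9)
= 12


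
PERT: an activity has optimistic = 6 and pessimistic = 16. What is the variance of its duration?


σ² = ((p - o) / 6)² = (p - o)² / 36
= (16 - 6)² / 36
= 10² / 36
= 100 / 36
= 2.7778


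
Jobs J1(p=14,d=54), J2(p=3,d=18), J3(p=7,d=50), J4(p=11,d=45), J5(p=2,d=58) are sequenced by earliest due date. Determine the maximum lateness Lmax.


EDD order: J2 → J4 → J3 → J1 → J5
Completion and lateness:
  J2: C=3, d=18, L=3-18=-15
  J4: C=14, d=45, L=14-45=-31
  J3: C=21, d=50, L=21-50=-29
  J1: C=35, d=54, L=35-54=-19
  J5: C=37, d=58, L=37-58=-21
Lmax = max(-15, -31, -29, -19, -21)
= -15


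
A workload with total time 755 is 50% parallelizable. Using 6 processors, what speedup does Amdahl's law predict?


Amdahl's law: T_p = T × ((1-p) + p/N)
= 755 × ((1-0.5) + 0.5/6)
= 755 × (0.50 + 0.0833)
= 755 × 0.5833
= 440.42
Speedup = 755/440.42
= 1.71×


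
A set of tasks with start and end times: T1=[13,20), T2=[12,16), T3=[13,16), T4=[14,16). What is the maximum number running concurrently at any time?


Check each time point for overlaps:
  t=14: 4 tasks active (T1, T2, T3, T4)
Max concurrent = 4


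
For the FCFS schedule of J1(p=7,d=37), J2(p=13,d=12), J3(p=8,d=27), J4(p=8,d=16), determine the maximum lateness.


Lateness per job (L = C - d):
  J1: C=7, d=37, L=-30
  J2: C=20, d=12, L=8
  J3: C=28, d=27, L=1
  J4: C=36, d=16, L=20
Lmax = max(-30, 8, 1, 20)
= 20


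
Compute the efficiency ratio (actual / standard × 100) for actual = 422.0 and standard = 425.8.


Efficiency = (actual / standard) × 100
= (422.0 / 425.8) × 100
= 99.1%


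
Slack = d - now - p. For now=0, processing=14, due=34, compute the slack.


Slack = due - current_time - processing
= 34 - 0 - 14
= 20


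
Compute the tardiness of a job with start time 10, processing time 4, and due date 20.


Completion = start + processing = 10 + 4 = 14
Tardiness = max(0, C - d) = max(0, 14 - 20)
= max(0, -6)
= 0


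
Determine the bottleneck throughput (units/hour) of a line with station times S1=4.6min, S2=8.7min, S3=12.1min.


Bottleneck = longest station time
Station times: [4.6, 8.7, 12.1]
Max = 12.1 min
Rate = 60 / 12.1
= 4.96 units/hour (bottleneck: 12.1min)


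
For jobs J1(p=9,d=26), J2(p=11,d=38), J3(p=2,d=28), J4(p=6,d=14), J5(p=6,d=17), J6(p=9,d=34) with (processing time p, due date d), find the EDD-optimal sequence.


EDD: sort by earliest due date
  J4: d=14, p=6
  J5: d=17, p=6
  J1: d=26, p=9
  J3: d=28, p=2
  J6: d=34, p=9
  J2: d=38, p=11
Order: J4 → J5 → J1 → J3 → J6 → J2


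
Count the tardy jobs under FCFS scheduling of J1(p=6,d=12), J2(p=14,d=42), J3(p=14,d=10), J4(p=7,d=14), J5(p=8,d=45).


Completion vs due date:
  J1: C=6, d=12 → on time
  J2: C=20, d=42 → on time
  J3: C=34, d=10 → TARDY
  J4: C=41, d=14 → TARDY
  J5: C=49, d=45 → TARDY
Tardy jobs: J3, J4, J5
Count = 3


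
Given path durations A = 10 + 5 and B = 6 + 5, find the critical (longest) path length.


Path A: 10 + 5 = 15
Path B: 6 + 5 = 11
Critical path = longest = max(15, 11)
= 15 (Path A)


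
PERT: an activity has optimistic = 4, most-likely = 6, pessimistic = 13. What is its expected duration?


te = (o + 4m + p) / 6
= (4 + 4×6 + 13) / 6
= (4 + 24 + 13) / 6
= 41 / 6
= 6.83


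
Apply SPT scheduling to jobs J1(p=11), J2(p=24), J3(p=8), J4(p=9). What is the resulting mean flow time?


SPT order: J3 → J4 → J1 → J2
Completion times:
  J3: C=8
  J4: C=17
  J1: C=28
  J2: C=52
Sum = 105, n = 4
Mean flow = 105/4
= 26.25


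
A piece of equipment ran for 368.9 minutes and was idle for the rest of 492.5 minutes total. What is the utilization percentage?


Utilization = busy / total × 100
= 368.9 / 492.5 × 100
= 74.9%


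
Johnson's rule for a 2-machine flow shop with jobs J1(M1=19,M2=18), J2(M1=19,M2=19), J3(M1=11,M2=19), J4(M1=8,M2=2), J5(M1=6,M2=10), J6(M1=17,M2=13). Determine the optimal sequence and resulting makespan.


Johnson's rule:
Group 1 (M1≤M2, sort by M1): ['J5', 'J3', 'J2']
Group 2 (M1>M2, sort desc M2): ['J1', 'J6', 'J4']
Sequence: J5 → J3 → J2 → J1 → J6 → J4
Makespan calculation:
  J5: M1 done=6, M2 done=16
  J3: M1 done=17, M2 done=36
  J2: M1 done=36, M2 done=55
  J1: M1 done=55, M2 done=73
  J6: M1 done=72, M2 done=86
  J4: M1 done=80, M2 done=88
= Sequence: J5 → J3 → J2 → J1 → J6 → J4, Makespan: 88


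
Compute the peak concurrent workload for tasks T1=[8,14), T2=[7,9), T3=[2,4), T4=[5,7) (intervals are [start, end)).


Check each time point for overlaps:
  t=8: 2 tasks active (T1, T2)
Max concurrent = 2


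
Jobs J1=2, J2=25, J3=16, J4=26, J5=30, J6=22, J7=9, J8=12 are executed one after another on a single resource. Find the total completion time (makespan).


Sequential makespan: sum all processing times
= 2 + 25 + 16 + 26 + 30 + 22 + 9 + 12
= 142 time units


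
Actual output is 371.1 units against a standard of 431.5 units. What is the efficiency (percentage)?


Efficiency = (actual / standard) × 100
= (371.1 / 431.5) × 100
= 86.0%


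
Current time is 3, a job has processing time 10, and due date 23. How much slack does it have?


Slack = due - current_time - processing
= 23 - 3 - 10
= 10


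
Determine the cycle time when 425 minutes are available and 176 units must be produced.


Cycle time = available time / demand
= 425 / 176
= 2.41 min/unit


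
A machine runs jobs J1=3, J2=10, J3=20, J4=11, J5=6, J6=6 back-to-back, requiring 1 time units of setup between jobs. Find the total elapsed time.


Makespan = Σ processing + (n-1) × setup
= (3 + 10 + 20 + 11 + 6 + 6) + (6-1)×1
= 56 + 5
= 61 time units


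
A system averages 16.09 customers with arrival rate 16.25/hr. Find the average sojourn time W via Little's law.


Little's law: L = λW → W = L / λ
= 16.09 / 16.25
= 0.99 hours


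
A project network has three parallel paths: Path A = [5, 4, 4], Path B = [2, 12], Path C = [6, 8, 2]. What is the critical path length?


Path A: 5 + 4 + 4 = 13
Path B: 2 + 12 = 14
Path C: 6 + 8 + 2 = 16
Critical path = longest = max(13, 14, 16)
= 16 (Path C)


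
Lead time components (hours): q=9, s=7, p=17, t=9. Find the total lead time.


Lead time = queue + setup + processing + transit
= 9 + 7 + 17 + 9
= 42 hours


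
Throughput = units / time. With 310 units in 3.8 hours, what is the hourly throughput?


Throughput = units / time
= 310 / 3.8
= 81.6 units/hour


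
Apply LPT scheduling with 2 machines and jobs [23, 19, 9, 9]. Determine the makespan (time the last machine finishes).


Jobs (LPT sorted): [23, 19, 9, 9]
Machines: 2
  J=23 → Machine 1 (load: 0+23=23)
  J=19 → Machine 2 (load: 0+19=19)
  J=9 → Machine 2 (load: 19+9=28)
  J=9 → Machine 1 (load: 23+9=32)
Machine loads: [32, 28]
Makespan = max = 32 time units


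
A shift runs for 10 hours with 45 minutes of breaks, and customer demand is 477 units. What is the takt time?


Available = 10×60 - 45 = 555 min
Takt time = 555 / 477
= 1.16 min/unit


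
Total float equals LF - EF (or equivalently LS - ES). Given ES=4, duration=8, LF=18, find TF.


EF = ES + duration = 4 + 8 = 12
LS = LF - duration = 18 - 8 = 10
Total Float = LF - EF = 18 - 12
(or LS - ES = 10 - 4)
= 6


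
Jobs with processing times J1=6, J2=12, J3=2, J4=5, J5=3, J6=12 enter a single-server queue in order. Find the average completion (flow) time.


Completion times:
  J1: completes at 6
  J2: completes at 18
  J3: completes at 20
  J4: completes at 25
  J5: completes at 28
  J6: completes at 40
Sum = 137
Average = 137/6
= 22.83


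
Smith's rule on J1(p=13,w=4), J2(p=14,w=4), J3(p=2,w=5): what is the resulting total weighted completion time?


WSPT order (by p/w): J3 → J1 → J2
  J3: C=2, w·C=5×2=10
  J1: C=15, w·C=4×15=60
  J2: C=29, w·C=4×29=116
Σ w·C = 186
= 186


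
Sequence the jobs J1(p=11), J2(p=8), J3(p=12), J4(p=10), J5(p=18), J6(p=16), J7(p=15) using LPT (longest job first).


LPT: sort by longest processing time first
  J5: p=18
  J6: p=16
  J7: p=15
  J3: p=12
  J1: p=11
  J4: p=10
  J2: p=8
Order: J5 → J6 → J7 → J3 → J1 → J4 → J2


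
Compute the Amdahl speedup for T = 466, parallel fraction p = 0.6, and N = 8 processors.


Amdahl's law: T_p = T × ((1-p) + p/N)
= 466 × ((1-0.6) + 0.6/8)
= 466 × (0.40 + 0.0750)
= 466 × 0.4750
= 221.35
Speedup = 466/221.35
= 2.11×


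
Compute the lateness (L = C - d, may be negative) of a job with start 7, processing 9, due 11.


Completion = 7 + 9 = 16
Lateness = C - d = 16 - 11
= 5


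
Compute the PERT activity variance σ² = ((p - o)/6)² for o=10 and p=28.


σ² = ((p - o) / 6)² = (p - o)² / 36
= (28 - 10)² / 36
= 18² / 36
= 324 / 36
= 9.0000


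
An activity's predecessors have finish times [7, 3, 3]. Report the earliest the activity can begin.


ES = max of all predecessor completion times
Predecessors: [7, 3, 3]
ES = max(7, 3, 3)
= 7


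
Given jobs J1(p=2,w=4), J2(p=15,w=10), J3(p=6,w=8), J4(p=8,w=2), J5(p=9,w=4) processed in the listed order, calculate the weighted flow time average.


Completion times:
  J1: C=2, w×C=4×2=8
  J2: C=17, w×C=10×17=170
  J3: C=23, w×C=8×23=184
  J4: C=31, w×C=2×31=62
  J5: C=40, w×C=4×40=160
Sum w×C = 584
Sum w = 28
Weighted avg = 584/28
= 20.86


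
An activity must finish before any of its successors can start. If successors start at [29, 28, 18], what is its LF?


LF = min of all successor start times
Successors start at: [29, 28, 18]
LF = min(29, 28, 18)
= 18


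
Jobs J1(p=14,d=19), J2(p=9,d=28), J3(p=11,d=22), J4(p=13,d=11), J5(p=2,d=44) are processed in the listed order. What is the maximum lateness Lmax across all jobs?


Lateness per job (L = C - d):
  J1: C=14, d=19, L=-5
  J2: C=23, d=28, L=-5
  J3: C=34, d=22, L=12
  J4: C=47, d=11, L=36
  J5: C=49, d=44, L=5
Lmax = max(-5, -5, 12, 36, 5)
= 36


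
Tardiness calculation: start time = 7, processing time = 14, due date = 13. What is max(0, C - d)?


Completion = start + processing = 7 + 14 = 21
Tardiness = max(0, C - d) = max(0, 21 - 13)
= max(0, 8)
= 8


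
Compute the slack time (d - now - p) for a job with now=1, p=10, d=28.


Slack = due - current_time - processing
= 28 - 1 - 10
= 17


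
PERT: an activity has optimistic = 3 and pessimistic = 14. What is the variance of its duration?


σ² = ((p - o) / 6)² = (p - o)² / 36
= (14 - 3)² / 36
= 11² / 36
= 121 / 36
= 3.3611


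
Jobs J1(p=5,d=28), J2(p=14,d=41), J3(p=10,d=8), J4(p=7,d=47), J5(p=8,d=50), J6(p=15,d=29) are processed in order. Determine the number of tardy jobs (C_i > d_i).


Completion vs due date:
  J1: C=5, d=28 → on time
  J2: C=19, d=41 → on time
  J3: C=29, d=8 → TARDY
  J4: C=36, d=47 → on time
  J5: C=44, d=50 → on time
  J6: C=59, d=29 → TARDY
Tardy jobs: J3, J6
Count = 2


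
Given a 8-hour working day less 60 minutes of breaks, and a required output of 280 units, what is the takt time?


Available = 8×60 - 60 = 420 min
Takt time = 420 / 280
= 1.50 min/unit


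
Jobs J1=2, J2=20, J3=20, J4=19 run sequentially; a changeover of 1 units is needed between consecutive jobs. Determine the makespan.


Makespan = Σ processing + (n-1) × setup
= (2 + 20 + 20 + 19) + (4-1)×1
= 61 + 3
= 64 time units


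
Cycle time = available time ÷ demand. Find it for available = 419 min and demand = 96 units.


Cycle time = available time / demand
= 419 / 96
= 4.36 min/unit


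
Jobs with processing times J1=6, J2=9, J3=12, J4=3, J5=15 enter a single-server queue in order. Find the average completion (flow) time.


Completion times:
  J1: completes at 6
  J2: completes at 15
  J3: completes at 27
  J4: completes at 30
  J5: completes at 45
Sum = 123
Average = 123/5
= 24.60


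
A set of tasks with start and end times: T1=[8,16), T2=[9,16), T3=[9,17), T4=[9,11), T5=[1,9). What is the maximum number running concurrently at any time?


Check each time point for overlaps:
  t=9: 4 tasks active (T1, T2, T3, T4)
Max concurrent = 4


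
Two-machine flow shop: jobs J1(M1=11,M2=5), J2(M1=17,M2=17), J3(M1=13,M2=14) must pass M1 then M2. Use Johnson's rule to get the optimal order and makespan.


Johnson's rule:
Group 1 (M1≤M2, sort by M1): ['J3', 'J2']
Group 2 (M1>M2, sort desc M2): ['J1']
Sequence: J3 → J2 → J1
Makespan calculation:
  J3: M1 done=13, M2 done=27
  J2: M1 done=30, M2 done=47
  J1: M1 done=41, M2 done=52
= Sequence: J3 → J2 → J1, Makespan: 52


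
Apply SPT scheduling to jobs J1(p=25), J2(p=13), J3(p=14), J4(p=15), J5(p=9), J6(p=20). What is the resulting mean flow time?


SPT order: J5 → J2 → J3 → J4 → J6 → J1
Completion times:
  J5: C=9
  J2: C=22
  J3: C=36
  J4: C=51
  J6: C=71
  J1: C=96
Sum = 285, n = 6
Mean flow = 285/6
= 47.50


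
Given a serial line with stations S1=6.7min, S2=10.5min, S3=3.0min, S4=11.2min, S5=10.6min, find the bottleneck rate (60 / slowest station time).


Bottleneck = longest station time
Station times: [6.7, 10.5, 3.0, 11.2, 10.6]
Max = 11.2 min
Rate = 60 / 11.2
= 5.36 units/hour (bottleneck: 11.2min)


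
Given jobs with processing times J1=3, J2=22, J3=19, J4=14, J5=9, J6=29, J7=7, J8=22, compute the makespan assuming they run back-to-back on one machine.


Sequential makespan: sum all processing times
= 3 + 22 + 19 + 14 + 9 + 29 + 7 + 22
= 125 time units


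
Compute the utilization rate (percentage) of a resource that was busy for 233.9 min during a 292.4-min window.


Utilization = busy / total × 100
= 233.9 / 292.4 × 100
= 80.0%


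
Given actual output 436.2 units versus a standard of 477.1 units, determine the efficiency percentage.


Efficiency = (actual / standard) × 100
= (436.2 / 477.1) × 100
= 91.4%


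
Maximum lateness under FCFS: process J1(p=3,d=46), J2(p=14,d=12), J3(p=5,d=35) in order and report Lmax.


Lateness per job (L = C - d):
  J1: C=3, d=46, L=-43
  J2: C=17, d=12, L=5
  J3: C=22, d=35, L=-13
Lmax = max(-43, 5, -13)
= 5


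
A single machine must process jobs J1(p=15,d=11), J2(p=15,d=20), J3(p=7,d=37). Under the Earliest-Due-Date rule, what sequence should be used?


EDD: sort by earliest due date
  J1: d=11, p=15
  J2: d=20, p=15
  J3: d=37, p=7
Order: J1 → J2 → J3


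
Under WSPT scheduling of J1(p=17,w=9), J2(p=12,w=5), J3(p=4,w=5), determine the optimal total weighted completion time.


WSPT order (by p/w): J3 → J1 → J2
  J3: C=4, w·C=5×4=20
  J1: C=21, w·C=9×21=189
  J2: C=33, w·C=5×33=165
Σ w·C = 374
= 374


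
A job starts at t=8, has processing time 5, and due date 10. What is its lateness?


Completion = 8 + 5 = 13
Lateness = C - d = 13 - 10
= 3


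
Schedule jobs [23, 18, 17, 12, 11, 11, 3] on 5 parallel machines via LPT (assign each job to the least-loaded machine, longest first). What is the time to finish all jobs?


Jobs (LPT sorted): [23, 18, 17, 12, 11, 11, 3]
Machines: 5
  J=23 → Machine 1 (load: 0+23=23)
  J=18 → Machine 2 (load: 0+18=18)
  J=17 → Machine 3 (load: 0+17=17)
  J=12 → Machine 4 (load: 0+12=12)
  J=11 → Machine 5 (load: 0+11=11)
  J=11 → Machine 5 (load: 11+11=22)
  J=3 → Machine 4 (load: 12+3=15)
Machine loads: [23, 18, 17, 15, 22]
Makespan = max = 23 time units


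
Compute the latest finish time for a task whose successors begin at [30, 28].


LF = min of all successor start times
Successors start at: [30, 28]
LF = min(30, 28)
= 28


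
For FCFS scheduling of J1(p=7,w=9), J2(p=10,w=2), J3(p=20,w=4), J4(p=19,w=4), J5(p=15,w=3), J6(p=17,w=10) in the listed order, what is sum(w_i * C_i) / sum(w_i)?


Completion times:
  J1: C=7, w×C=9×7=63
  J2: C=17, w×C=2×17=34
  J3: C=37, w×C=4×37=148
  J4: C=56, w×C=4×56=224
  J5: C=71, w×C=3×71=213
  J6: C=88, w×C=10×88=880
Sum w×C = 1562
Sum w = 32
Weighted avg = 1562/32
= 48.81


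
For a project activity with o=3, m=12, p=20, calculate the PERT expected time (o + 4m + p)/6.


te = (o + 4m + p) / 6
= (3 + 4×12 + 20) / 6
= (3 + 48 + 20) / 6
= 71 / 6
= 11.83


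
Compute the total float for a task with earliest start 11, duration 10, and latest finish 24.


EF = ES + duration = 11 + 10 = 21
LS = LF - duration = 24 - 10 = 14
Total Float = LF - EF = 24 - 21
(or LS - ES = 14 - 11)
= 3


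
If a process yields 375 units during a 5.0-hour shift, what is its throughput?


Throughput = units / time
= 375 / 5.0
= 75.0 units/hour


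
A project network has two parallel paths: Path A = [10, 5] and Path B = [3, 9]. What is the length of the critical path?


Path A: 10 + 5 = 15
Path B: 3 + 9 = 12
Critical path = longest = max(15, 12)
= 15 (Path A)


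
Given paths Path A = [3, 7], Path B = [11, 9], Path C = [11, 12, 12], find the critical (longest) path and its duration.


Path A: 3 + 7 = 10
Path B: 11 + 9 = 20
Path C: 11 + 12 + 12 = 35
Critical path = longest = max(10, 20, 35)
= 35 (Path C)


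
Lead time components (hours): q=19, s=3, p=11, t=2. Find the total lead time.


Lead time = queue + setup + processing + transit
= 19 + 3 + 11 + 2
= 35 hours


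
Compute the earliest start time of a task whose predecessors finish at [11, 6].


ES = max of all predecessor completion times
Predecessors: [11, 6]
ES = max(11, 6)
= 11


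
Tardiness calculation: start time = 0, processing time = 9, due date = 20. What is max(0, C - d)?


Completion = start + processing = 0 + 9 = 9
Tardiness = max(0, C - d) = max(0, 9 - 20)
= max(0, -11)
= 0


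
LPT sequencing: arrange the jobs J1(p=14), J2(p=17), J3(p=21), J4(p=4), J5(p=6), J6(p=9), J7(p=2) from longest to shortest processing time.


LPT: sort by longest processing time first
  J3: p=21
  J2: p=17
  J1: p=14
  J6: p=9
  J5: p=6
  J4: p=4
  J7: p=2
Order: J3 → J2 → J1 → J6 → J5 → J4 → J7


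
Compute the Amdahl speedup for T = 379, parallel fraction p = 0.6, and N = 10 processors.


Amdahl's law: T_p = T × ((1-p) + p/N)
= 379 × ((1-0.6) + 0.6/10)
= 379 × (0.40 + 0.0600)
= 379 × 0.4600
= 174.34
Speedup = 379/174.34
= 2.17×


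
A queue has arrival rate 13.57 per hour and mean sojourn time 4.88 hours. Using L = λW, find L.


Little's law: L = λ × W
= 13.57 × 4.88
= 66.22


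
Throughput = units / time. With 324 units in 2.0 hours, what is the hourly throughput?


Throughput = units / time
= 324 / 2.0
= 162.0 units/hour


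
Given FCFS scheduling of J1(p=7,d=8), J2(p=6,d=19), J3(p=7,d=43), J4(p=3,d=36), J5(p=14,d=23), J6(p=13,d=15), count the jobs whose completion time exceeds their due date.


Completion vs due date:
  J1: C=7, d=8 → on time
  J2: C=13, d=19 → on time
  J3: C=20, d=43 → on time
  J4: C=23, d=36 → on time
  J5: C=37, d=23 → TARDY
  J6: C=50, d=15 → TARDY
Tardy jobs: J5, J6
Count = 2


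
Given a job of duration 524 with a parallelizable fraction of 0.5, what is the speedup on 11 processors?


Amdahl's law: T_p = T × ((1-p) + p/N)
= 524 × ((1-0.5) + 0.5/11)
= 524 × (0.50 + 0.0455)
= 524 × 0.5455
= 285.82
Speedup = 524/285.82
= 1.83×


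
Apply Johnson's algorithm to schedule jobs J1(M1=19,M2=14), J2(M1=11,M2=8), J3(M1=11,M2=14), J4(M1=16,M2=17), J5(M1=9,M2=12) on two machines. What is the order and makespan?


Johnson's rule:
Group 1 (M1≤M2, sort by M1): ['J5', 'J3', 'J4']
Group 2 (M1>M2, sort desc M2): ['J1', 'J2']
Sequence: J5 → J3 → J4 → J1 → J2
Makespan calculation:
  J5: M1 done=9, M2 done=21
  J3: M1 done=20, M2 done=35
  J4: M1 done=36, M2 done=53
  J1: M1 done=55, M2 done=69
  J2: M1 done=66, M2 done=77
= Sequence: J5 → J3 → J4 → J1 → J2, Makespan: 77


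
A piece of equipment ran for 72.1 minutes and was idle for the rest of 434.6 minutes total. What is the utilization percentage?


Utilization = busy / total × 100
= 72.1 / 434.6 × 100
= 16.6%


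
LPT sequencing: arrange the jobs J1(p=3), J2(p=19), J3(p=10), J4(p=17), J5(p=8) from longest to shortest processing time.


LPT: sort by longest processing time first
  J2: p=19
  J4: p=17
  J3: p=10
  J5: p=8
  J1: p=3
Order: J2 → J4 → J3 → J5 → J1


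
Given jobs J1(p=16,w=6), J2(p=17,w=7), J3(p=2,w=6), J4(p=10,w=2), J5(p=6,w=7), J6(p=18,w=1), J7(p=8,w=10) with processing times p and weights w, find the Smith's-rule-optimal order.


WSPT (Smith's rule): sort by p/w ascending
  J3: p/w = 2/6 = 0.333
  J7: p/w = 8/10 = 0.800
  J5: p/w = 6/7 = 0.857
  J2: p/w = 17/7 = 2.429
  J1: p/w = 16/6 = 2.667
  J4: p/w = 10/2 = 5.000
  J6: p/w = 18/1 = 18.000
Order: J3 → J7 → J5 → J2 → J1 → J4 → J6


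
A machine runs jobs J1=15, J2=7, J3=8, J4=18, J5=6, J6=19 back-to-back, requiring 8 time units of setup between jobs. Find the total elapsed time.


Makespan = Σ processing + (n-1) × setup
= (15 + 7 + 8 + 18 + 6 + 19) + (6-1)×8
= 73 + 40
= 113 time units


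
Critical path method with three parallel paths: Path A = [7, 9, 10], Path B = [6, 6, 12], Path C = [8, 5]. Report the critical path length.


Path A: 7 + 9 + 10 = 26
Path B: 6 + 6 + 12 = 24
Path C: 8 + 5 = 13
Critical path = longest = max(26, 24, 13)
= 26 (Path A)


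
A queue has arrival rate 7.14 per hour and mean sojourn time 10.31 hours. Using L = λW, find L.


Little's law: L = λ × W
= 7.14 × 10.31
= 73.61


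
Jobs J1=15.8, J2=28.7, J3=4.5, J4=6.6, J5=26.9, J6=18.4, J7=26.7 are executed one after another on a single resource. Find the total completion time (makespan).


Sequential makespan: sum all processing times
= 15.8 + 28.7 + 4.5 + 6.6 + 26.9 + 18.4 + 26.7
= 127.6 time units


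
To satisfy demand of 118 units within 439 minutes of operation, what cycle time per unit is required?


Cycle time = available time / demand
= 439 / 118
= 3.72 min/unit


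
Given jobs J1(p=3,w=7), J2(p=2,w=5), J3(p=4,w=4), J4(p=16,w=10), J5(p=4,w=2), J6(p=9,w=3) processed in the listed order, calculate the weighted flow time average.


Completion times:
  J1: C=3, w×C=7×3=21
  J2: C=5, w×C=5×5=25
  J3: C=9, w×C=4×9=36
  J4: C=25, w×C=10×25=250
  J5: C=29, w×C=2×29=58
  J6: C=38, w×C=3×38=114
Sum w×C = 504
Sum w = 31
Weighted avg = 504/31
= 16.26


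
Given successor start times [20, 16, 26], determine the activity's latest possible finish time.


LF = min of all successor start times
Successors start at: [20, 16, 26]
LF = min(20, 16, 26)
= 16


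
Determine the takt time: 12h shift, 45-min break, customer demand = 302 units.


Available = 12×60 - 45 = 675 min
Takt time = 675 / 302
= 2.24 min/unit


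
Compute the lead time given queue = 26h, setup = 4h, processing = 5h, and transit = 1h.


Lead time = queue + setup + processing + transit
= 26 + 4 + 5 + 1
= 36 hours


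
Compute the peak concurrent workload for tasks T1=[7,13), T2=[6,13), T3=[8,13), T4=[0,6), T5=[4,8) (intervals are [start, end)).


Check each time point for overlaps:
  t=7: 3 tasks active (T1, T2, T5)
Max concurrent = 3


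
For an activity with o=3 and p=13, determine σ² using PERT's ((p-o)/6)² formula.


σ² = ((p - o) / 6)² = (p - o)² / 36
= (13 - 3)² / 36
= 10² / 36
= 100 / 36
= 2.7778


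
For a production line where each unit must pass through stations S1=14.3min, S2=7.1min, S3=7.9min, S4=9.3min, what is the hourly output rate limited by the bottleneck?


Bottleneck = longest station time
Station times: [14.3, 7.1, 7.9, 9.3]
Max = 14.3 min
Rate = 60 / 14.3
= 4.20 units/hour (bottleneck: 14.3min)


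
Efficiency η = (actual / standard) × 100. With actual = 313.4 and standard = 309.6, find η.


Efficiency = (actual / standard) × 100
= (313.4 / 309.6) × 100
= 101.2%


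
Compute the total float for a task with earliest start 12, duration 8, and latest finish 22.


EF = ES + duration = 12 + 8 = 20
LS = LF - duration = 22 - 8 = 14
Total Float = LF - EF = 22 - 20
(or LS - ES = 14 - 12)
= 2


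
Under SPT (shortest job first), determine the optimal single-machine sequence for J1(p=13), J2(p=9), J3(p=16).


SPT: sort by shortest processing time
  J2: p=9
  J1: p=13
  J3: p=16
Order: J2 → J1 → J3


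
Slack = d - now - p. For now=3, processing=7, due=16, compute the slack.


Slack = due - current_time - processing
= 16 - 3 - 7
= 6


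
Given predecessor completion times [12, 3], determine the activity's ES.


ES = max of all predecessor completion times
Predecessors: [12, 3]
ES = max(12, 3)
= 12


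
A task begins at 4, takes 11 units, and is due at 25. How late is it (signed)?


Completion = 4 + 11 = 15
Lateness = C - d = 15 - 25
= -10


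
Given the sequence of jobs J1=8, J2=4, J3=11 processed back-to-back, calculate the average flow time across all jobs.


Completion times:
  J1: completes at 8
  J2: completes at 12
  J3: completes at 23
Sum = 43
Average = 43/3
= 14.33


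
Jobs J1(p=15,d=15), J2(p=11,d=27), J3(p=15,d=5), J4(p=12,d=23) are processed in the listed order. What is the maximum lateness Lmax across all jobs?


Lateness per job (L = C - d):
  J1: C=15, d=15, L=0
  J2: C=26, d=27, L=-1
  J3: C=41, d=5, L=36
  J4: C=53, d=23, L=30
Lmax = max(0, -1, 36, 30)
= 36


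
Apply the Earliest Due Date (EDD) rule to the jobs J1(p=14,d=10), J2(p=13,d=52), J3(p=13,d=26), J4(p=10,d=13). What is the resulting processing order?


EDD: sort by earliest due date
  J1: d=10, p=14
  J4: d=13, p=10
  J3: d=26, p=13
  J2: d=52, p=13
Order: J1 → J4 → J3 → J2


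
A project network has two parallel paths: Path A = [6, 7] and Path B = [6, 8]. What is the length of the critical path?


Path A: 6 + 7 = 13
Path B: 6 + 8 = 14
Critical path = longest = max(13, 14)
= 14 (Path B)


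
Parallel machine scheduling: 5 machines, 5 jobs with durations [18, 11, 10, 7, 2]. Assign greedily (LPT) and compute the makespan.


Jobs (LPT sorted): [18, 11, 10, 7, 2]
Machines: 5
  J=18 → Machine 1 (load: 0+18=18)
  J=11 → Machine 2 (load: 0+11=11)
  J=10 → Machine 3 (load: 0+10=10)
  J=7 → Machine 4 (load: 0+7=7)
  J=2 → Machine 5 (load: 0+2=2)
Machine loads: [18, 11, 10, 7, 2]
Makespan = max = 18 time units


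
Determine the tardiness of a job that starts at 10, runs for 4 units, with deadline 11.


Completion = start + processing = 10 + 4 = 14
Tardiness = max(0, C - d) = max(0, 14 - 11)
= max(0, 3)
= 3


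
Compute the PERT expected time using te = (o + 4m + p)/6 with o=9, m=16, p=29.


te = (o + 4m + p) / 6
= (9 + 4×16 + 29) / 6
= (9 + 64 + 29) / 6
= 102 / 6
= 17.00


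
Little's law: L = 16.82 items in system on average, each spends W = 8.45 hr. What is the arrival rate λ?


Little's law: L = λW → λ = L / W
= 16.82 / 8.45
= 1.99 per hour


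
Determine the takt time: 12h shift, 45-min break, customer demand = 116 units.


Available = 12×60 - 45 = 675 min
Takt time = 675 / 116
= 5.82 min/unit


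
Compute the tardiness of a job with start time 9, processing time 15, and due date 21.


Completion = start + processing = 9 + 15 = 24
Tardiness = max(0, C - d) = max(0, 24 - 21)
= max(0, 3)
= 3


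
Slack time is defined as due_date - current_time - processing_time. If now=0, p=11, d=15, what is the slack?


Slack = due - current_time - processing
= 15 - 0 - 11
= 4


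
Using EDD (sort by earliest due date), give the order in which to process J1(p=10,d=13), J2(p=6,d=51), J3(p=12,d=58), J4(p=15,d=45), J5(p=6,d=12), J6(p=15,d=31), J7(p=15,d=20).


EDD: sort by earliest due date
  J5: d=12, p=6
  J1: d=13, p=10
  J7: d=20, p=15
  J6: d=31, p=15
  J4: d=45, p=15
  J2: d=51, p=6
  J3: d=58, p=12
Order: J5 → J1 → J7 → J6 → J4 → J2 → J3


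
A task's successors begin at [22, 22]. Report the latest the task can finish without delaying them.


LF = min of all successor start times
Successors start at: [22, 22]
LF = min(22, 22)
= 22


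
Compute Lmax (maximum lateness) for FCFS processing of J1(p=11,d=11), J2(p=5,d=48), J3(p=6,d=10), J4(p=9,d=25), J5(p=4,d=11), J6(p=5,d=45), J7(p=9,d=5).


Lateness per job (L = C - d):
  J1: C=11, d=11, L=0
  J2: C=16, d=48, L=-32
  J3: C=22, d=10, L=12
  J4: C=31, d=25, L=6
  J5: C=35, d=11, L=24
  J6: C=40, d=45, L=-5
  J7: C=49, d=5, L=44
Lmax = max(0, -32, 12, 6, 24, -5, 44)
= 44


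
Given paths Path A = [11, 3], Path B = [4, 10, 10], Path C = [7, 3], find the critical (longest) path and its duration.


Path A: 11 + 3 = 14
Path B: 4 + 10 + 10 = 24
Path C: 7 + 3 = 10
Critical path = longest = max(14, 24, 10)
= 24 (Path B)


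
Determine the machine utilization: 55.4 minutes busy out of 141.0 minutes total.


Utilization = busy / total × 100
= 55.4 / 141.0 × 100
= 39.3%


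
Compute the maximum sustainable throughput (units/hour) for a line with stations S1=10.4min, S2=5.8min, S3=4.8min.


Bottleneck = longest station time
Station times: [10.4, 5.8, 4.8]
Max = 10.4 min
Rate = 60 / 10.4
= 5.77 units/hour (bottleneck: 10.4min)


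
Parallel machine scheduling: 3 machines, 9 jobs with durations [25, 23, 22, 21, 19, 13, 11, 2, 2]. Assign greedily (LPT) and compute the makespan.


Jobs (LPT sorted): [25, 23, 22, 21, 19, 13, 11, 2, 2]
Machines: 3
  J=25 → Machine 1 (load: 0+25=25)
  J=23 → Machine 2 (load: 0+23=23)
  J=22 → Machine 3 (load: 0+22=22)
  J=21 → Machine 3 (load: 22+21=43)
  J=19 → Machine 2 (load: 23+19=42)
  J=13 → Machine 1 (load: 25+13=38)
  J=11 → Machine 1 (load: 38+11=49)
  J=2 → Machine 2 (load: 42+2=44)
  J=2 → Machine 3 (load: 43+2=45)
Machine loads: [49, 44, 45]
Makespan = max = 49 time units


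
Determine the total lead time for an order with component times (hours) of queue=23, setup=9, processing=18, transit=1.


Lead time = queue + setup + processing + transit
= 23 + 9 + 18 + 1
= 51 hours


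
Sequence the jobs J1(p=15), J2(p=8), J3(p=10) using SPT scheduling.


SPT: sort by shortest processing time
  J2: p=8
  J3: p=10
  J1: p=15
Order: J2 → J3 → J1


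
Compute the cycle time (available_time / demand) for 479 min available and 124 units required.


Cycle time = available time / demand
= 479 / 124
= 3.86 min/unit


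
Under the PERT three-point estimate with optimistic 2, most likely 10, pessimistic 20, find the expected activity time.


te = (o + 4m + p) / 6
= (2 + 4×10 + 20) / 6
= (2 + 40 + 20) / 6
= 62 / 6
= 10.33


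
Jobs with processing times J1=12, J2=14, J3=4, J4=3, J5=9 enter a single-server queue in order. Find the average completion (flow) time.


Completion times:
  J1: completes at 12
  J2: completes at 26
  J3: completes at 30
  J4: completes at 33
  J5: completes at 42
Sum = 143
Average = 143/5
= 28.60


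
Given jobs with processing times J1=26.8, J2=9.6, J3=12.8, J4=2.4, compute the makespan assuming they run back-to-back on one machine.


Sequential makespan: sum all processing times
= 26.8 + 9.6 + 12.8 + 2.4
= 51.6 time units


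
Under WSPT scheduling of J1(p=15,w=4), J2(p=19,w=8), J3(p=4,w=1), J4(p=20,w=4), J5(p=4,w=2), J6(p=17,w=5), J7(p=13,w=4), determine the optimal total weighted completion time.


WSPT order (by p/w): J5 → J2 → J7 → J6 → J1 → J3 → J4
  J5: C=4, w·C=2×4=8
  J2: C=23, w·C=8×23=184
  J7: C=36, w·C=4×36=144
  J6: C=53, w·C=5×53=265
  J1: C=68, w·C=4×68=272
  J3: C=72, w·C=1×72=72
  J4: C=92, w·C=4×92=368
Σ w·C = 1313
= 1313


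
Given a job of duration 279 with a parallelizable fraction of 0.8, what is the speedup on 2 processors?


Amdahl's law: T_p = T × ((1-p) + p/N)
= 279 × ((1-0.8) + 0.8/2)
= 279 × (0.20 + 0.4000)
= 279 × 0.6000
= 167.40
Speedup = 279/167.40
= 1.67×


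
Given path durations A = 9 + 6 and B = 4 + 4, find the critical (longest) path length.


Path A: 9 + 6 = 15
Path B: 4 + 4 = 8
Critical path = longest = max(15, 8)
= 15 (Path A)


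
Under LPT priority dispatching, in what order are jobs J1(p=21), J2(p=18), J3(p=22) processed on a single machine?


LPT: sort by longest processing time first
  J3: p=22
  J1: p=21
  J2: p=18
Order: J3 → J1 → J2


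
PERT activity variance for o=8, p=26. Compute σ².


σ² = ((p - o) / 6)² = (p - o)² / 36
= (26 - 8)² / 36
= 18² / 36
= 324 / 36
= 9.0000


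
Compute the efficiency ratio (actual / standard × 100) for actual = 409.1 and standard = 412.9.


Efficiency = (actual / standard) × 100
= (409.1 / 412.9) × 100
= 99.1%


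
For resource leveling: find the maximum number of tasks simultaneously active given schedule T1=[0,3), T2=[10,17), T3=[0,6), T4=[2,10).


Check each time point for overlaps:
  t=2: 3 tasks active (T1, T3, T4)
Max concurrent = 3


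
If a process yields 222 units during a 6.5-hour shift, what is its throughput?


Throughput = units / time
= 222 / 6.5
= 34.2 units/hour


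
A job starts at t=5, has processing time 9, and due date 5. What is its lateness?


Completion = 5 + 9 = 14
Lateness = C - d = 14 - 5
= 9


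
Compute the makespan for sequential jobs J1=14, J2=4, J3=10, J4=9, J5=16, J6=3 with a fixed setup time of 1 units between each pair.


Makespan = Σ processing + (n-1) × setup
= (14 + 4 + 10 + 9 + 16 + 3) + (6-1)×1
= 56 + 5
= 61 time units


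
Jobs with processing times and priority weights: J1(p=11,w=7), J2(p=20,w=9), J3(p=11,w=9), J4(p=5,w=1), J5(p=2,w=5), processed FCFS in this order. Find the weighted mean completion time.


Completion times:
  J1: C=11, w×C=7×11=77
  J2: C=31, w×C=9×31=279
  J3: C=42, w×C=9×42=378
  J4: C=47, w×C=1×47=47
  J5: C=49, w×C=5×49=245
Sum w×C = 1026
Sum w = 31
Weighted avg = 1026/31
= 33.10


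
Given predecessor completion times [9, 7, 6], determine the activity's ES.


ES = max of all predecessor completion times
Predecessors: [9, 7, 6]
ES = max(9, 7, 6)
= 9


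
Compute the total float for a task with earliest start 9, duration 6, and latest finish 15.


EF = ES + duration = 9 + 6 = 15
LS = LF - duration = 15 - 6 = 9
Total Float = LF - EF = 15 - 15
(or LS - ES = 9 - 9)
= 0


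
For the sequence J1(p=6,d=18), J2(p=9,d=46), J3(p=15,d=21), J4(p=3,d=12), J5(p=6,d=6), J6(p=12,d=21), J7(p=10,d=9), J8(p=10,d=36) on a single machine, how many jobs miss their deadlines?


Completion vs due date:
  J1: C=6, d=18 → on time
  J2: C=15, d=46 → on time
  J3: C=30, d=21 → TARDY
  J4: C=33, d=12 → TARDY
  J5: C=39, d=6 → TARDY
  J6: C=51, d=21 → TARDY
  J7: C=61, d=9 → TARDY
  J8: C=71, d=36 → TARDY
Tardy jobs: J3, J4, J5, J6, J7, J8
Count = 6
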